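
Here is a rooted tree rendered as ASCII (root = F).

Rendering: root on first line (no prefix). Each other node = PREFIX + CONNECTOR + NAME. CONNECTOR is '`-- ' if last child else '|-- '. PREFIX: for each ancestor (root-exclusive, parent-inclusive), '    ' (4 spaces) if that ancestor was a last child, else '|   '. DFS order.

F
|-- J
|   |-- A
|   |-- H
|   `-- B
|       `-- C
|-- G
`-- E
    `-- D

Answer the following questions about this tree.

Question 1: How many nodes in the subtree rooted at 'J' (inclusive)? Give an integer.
Subtree rooted at J contains: A, B, C, H, J
Count = 5

Answer: 5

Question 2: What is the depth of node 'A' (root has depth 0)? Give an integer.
Path from root to A: F -> J -> A
Depth = number of edges = 2

Answer: 2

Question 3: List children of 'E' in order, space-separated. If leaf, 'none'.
Node E's children (from adjacency): D

Answer: D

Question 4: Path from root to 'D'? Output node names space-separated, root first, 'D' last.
Walk down from root: F -> E -> D

Answer: F E D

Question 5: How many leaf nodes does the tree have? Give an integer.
Leaves (nodes with no children): A, C, D, G, H

Answer: 5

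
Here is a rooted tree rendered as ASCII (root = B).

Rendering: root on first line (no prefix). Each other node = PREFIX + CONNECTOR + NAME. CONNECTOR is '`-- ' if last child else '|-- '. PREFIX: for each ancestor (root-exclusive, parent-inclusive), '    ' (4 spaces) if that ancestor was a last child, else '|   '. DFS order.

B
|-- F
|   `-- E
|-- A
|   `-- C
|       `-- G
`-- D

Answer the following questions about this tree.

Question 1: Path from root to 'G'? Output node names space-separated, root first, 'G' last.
Answer: B A C G

Derivation:
Walk down from root: B -> A -> C -> G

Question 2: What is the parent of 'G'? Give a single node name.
Scan adjacency: G appears as child of C

Answer: C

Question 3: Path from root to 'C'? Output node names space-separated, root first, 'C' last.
Walk down from root: B -> A -> C

Answer: B A C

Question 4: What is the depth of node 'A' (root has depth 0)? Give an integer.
Path from root to A: B -> A
Depth = number of edges = 1

Answer: 1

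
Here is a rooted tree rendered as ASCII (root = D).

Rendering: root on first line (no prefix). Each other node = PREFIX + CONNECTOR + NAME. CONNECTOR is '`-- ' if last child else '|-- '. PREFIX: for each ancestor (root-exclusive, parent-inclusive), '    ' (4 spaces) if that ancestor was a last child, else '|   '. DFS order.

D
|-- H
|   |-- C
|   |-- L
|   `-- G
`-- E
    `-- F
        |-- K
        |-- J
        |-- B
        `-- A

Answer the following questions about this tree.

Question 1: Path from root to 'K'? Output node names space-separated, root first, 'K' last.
Walk down from root: D -> E -> F -> K

Answer: D E F K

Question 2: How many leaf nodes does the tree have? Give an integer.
Answer: 7

Derivation:
Leaves (nodes with no children): A, B, C, G, J, K, L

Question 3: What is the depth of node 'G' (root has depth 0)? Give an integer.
Path from root to G: D -> H -> G
Depth = number of edges = 2

Answer: 2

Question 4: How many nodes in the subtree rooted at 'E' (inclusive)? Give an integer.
Answer: 6

Derivation:
Subtree rooted at E contains: A, B, E, F, J, K
Count = 6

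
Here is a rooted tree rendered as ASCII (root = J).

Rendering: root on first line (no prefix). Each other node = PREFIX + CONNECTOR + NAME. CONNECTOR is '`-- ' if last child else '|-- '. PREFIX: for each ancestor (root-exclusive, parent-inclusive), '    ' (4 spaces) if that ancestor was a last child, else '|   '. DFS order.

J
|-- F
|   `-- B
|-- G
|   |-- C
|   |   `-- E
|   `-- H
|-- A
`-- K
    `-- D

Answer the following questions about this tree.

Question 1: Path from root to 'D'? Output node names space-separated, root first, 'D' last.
Answer: J K D

Derivation:
Walk down from root: J -> K -> D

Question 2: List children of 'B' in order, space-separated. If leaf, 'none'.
Answer: none

Derivation:
Node B's children (from adjacency): (leaf)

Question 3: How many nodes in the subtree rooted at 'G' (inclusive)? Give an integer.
Answer: 4

Derivation:
Subtree rooted at G contains: C, E, G, H
Count = 4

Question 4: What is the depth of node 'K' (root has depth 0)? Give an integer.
Answer: 1

Derivation:
Path from root to K: J -> K
Depth = number of edges = 1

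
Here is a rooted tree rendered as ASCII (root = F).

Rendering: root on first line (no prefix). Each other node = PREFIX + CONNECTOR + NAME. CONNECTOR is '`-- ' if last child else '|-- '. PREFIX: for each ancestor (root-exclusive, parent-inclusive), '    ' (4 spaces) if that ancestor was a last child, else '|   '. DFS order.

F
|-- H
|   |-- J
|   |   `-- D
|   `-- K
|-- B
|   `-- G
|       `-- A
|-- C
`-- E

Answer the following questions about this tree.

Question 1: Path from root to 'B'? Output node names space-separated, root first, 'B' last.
Walk down from root: F -> B

Answer: F B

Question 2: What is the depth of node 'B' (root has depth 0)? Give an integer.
Answer: 1

Derivation:
Path from root to B: F -> B
Depth = number of edges = 1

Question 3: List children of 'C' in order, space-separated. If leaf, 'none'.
Node C's children (from adjacency): (leaf)

Answer: none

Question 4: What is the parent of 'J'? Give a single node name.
Answer: H

Derivation:
Scan adjacency: J appears as child of H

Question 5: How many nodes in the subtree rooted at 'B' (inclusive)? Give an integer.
Subtree rooted at B contains: A, B, G
Count = 3

Answer: 3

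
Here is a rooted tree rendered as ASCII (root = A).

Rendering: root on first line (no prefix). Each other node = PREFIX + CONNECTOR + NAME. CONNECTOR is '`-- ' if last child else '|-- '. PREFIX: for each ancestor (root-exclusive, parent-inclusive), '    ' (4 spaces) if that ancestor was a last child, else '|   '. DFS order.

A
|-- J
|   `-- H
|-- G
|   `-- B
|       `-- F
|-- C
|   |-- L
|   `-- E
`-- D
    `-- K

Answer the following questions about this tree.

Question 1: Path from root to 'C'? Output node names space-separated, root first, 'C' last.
Answer: A C

Derivation:
Walk down from root: A -> C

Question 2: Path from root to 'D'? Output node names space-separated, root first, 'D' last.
Walk down from root: A -> D

Answer: A D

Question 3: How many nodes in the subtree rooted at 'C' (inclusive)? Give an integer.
Answer: 3

Derivation:
Subtree rooted at C contains: C, E, L
Count = 3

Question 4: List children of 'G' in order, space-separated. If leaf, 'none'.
Node G's children (from adjacency): B

Answer: B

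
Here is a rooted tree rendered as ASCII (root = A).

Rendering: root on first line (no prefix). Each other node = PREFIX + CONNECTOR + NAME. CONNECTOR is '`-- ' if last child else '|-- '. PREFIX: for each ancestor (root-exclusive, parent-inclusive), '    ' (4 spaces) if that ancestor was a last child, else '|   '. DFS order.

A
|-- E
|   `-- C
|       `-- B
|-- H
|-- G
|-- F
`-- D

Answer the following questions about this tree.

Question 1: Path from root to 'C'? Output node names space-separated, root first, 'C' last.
Answer: A E C

Derivation:
Walk down from root: A -> E -> C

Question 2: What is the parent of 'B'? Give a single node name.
Answer: C

Derivation:
Scan adjacency: B appears as child of C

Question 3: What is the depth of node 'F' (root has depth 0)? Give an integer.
Path from root to F: A -> F
Depth = number of edges = 1

Answer: 1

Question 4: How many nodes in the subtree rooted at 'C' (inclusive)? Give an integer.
Answer: 2

Derivation:
Subtree rooted at C contains: B, C
Count = 2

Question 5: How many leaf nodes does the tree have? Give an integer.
Answer: 5

Derivation:
Leaves (nodes with no children): B, D, F, G, H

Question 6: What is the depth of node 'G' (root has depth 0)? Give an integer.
Path from root to G: A -> G
Depth = number of edges = 1

Answer: 1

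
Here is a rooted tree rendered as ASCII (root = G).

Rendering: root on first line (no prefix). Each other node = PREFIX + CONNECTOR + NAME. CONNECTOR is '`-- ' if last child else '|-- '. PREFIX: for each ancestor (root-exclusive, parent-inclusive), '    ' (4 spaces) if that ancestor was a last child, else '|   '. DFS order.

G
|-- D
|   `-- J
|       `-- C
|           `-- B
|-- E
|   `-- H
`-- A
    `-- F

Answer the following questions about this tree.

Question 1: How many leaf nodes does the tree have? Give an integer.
Answer: 3

Derivation:
Leaves (nodes with no children): B, F, H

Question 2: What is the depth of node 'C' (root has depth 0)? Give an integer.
Path from root to C: G -> D -> J -> C
Depth = number of edges = 3

Answer: 3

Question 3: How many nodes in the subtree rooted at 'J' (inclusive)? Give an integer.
Subtree rooted at J contains: B, C, J
Count = 3

Answer: 3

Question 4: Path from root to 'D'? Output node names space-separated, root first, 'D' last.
Answer: G D

Derivation:
Walk down from root: G -> D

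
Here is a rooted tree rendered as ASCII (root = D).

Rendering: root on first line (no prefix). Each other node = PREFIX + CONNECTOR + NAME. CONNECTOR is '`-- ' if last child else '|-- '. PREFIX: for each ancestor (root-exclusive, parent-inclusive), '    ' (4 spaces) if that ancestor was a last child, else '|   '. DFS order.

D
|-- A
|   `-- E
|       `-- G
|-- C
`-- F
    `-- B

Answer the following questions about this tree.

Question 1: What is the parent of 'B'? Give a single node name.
Scan adjacency: B appears as child of F

Answer: F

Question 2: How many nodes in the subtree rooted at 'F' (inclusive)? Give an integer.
Answer: 2

Derivation:
Subtree rooted at F contains: B, F
Count = 2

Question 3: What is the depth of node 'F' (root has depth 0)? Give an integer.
Path from root to F: D -> F
Depth = number of edges = 1

Answer: 1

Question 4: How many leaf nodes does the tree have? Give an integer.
Leaves (nodes with no children): B, C, G

Answer: 3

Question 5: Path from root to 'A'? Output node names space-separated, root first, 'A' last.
Walk down from root: D -> A

Answer: D A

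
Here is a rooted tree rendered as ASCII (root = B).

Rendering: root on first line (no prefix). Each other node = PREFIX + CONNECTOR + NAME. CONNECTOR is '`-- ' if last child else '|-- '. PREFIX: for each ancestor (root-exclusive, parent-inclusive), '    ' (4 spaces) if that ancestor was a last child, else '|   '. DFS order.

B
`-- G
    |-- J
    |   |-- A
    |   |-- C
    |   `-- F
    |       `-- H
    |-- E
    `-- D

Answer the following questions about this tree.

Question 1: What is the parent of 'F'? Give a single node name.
Answer: J

Derivation:
Scan adjacency: F appears as child of J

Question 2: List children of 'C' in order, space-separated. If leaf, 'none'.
Node C's children (from adjacency): (leaf)

Answer: none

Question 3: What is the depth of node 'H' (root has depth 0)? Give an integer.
Answer: 4

Derivation:
Path from root to H: B -> G -> J -> F -> H
Depth = number of edges = 4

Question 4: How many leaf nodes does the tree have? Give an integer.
Answer: 5

Derivation:
Leaves (nodes with no children): A, C, D, E, H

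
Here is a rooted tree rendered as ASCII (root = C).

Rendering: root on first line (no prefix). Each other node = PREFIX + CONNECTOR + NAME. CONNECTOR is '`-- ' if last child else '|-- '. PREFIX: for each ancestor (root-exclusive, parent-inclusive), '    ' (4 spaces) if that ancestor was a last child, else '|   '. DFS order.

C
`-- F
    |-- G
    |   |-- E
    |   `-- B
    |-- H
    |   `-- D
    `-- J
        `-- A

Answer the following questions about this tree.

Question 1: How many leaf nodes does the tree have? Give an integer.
Leaves (nodes with no children): A, B, D, E

Answer: 4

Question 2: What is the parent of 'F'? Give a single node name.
Answer: C

Derivation:
Scan adjacency: F appears as child of C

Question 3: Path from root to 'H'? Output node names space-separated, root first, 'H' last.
Walk down from root: C -> F -> H

Answer: C F H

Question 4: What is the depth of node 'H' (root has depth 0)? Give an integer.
Answer: 2

Derivation:
Path from root to H: C -> F -> H
Depth = number of edges = 2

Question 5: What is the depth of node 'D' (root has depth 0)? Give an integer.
Answer: 3

Derivation:
Path from root to D: C -> F -> H -> D
Depth = number of edges = 3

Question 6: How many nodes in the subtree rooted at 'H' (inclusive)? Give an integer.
Subtree rooted at H contains: D, H
Count = 2

Answer: 2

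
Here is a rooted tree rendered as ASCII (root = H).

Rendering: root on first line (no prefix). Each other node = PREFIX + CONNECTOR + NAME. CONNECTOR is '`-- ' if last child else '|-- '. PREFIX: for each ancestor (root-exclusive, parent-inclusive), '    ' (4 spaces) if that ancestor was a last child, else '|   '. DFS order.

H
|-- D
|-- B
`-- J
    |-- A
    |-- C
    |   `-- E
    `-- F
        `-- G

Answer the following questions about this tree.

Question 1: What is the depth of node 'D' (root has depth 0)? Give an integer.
Path from root to D: H -> D
Depth = number of edges = 1

Answer: 1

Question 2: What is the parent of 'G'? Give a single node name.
Scan adjacency: G appears as child of F

Answer: F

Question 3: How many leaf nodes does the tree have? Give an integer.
Answer: 5

Derivation:
Leaves (nodes with no children): A, B, D, E, G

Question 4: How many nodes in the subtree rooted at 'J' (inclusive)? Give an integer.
Answer: 6

Derivation:
Subtree rooted at J contains: A, C, E, F, G, J
Count = 6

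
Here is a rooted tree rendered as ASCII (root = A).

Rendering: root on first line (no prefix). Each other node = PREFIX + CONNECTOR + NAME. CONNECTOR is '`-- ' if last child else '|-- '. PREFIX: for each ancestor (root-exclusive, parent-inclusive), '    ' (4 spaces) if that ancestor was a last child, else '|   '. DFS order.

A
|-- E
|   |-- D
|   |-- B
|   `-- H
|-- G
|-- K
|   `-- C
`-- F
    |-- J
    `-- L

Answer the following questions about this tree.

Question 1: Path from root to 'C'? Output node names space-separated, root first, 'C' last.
Answer: A K C

Derivation:
Walk down from root: A -> K -> C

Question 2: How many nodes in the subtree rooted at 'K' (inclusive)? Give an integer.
Subtree rooted at K contains: C, K
Count = 2

Answer: 2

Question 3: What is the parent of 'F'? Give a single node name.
Answer: A

Derivation:
Scan adjacency: F appears as child of A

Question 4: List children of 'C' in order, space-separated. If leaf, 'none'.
Answer: none

Derivation:
Node C's children (from adjacency): (leaf)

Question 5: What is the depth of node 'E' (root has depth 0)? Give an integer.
Answer: 1

Derivation:
Path from root to E: A -> E
Depth = number of edges = 1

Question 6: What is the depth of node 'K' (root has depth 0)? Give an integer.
Path from root to K: A -> K
Depth = number of edges = 1

Answer: 1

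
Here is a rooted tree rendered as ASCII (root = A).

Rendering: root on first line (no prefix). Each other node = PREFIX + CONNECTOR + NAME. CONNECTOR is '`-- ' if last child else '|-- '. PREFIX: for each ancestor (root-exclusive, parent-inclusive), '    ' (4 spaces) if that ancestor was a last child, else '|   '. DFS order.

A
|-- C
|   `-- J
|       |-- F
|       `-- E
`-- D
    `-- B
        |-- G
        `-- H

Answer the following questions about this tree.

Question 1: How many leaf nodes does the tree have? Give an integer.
Answer: 4

Derivation:
Leaves (nodes with no children): E, F, G, H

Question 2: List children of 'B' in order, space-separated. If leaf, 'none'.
Node B's children (from adjacency): G, H

Answer: G H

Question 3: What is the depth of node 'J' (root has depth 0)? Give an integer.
Answer: 2

Derivation:
Path from root to J: A -> C -> J
Depth = number of edges = 2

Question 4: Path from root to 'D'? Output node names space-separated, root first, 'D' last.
Answer: A D

Derivation:
Walk down from root: A -> D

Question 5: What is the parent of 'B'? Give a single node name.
Scan adjacency: B appears as child of D

Answer: D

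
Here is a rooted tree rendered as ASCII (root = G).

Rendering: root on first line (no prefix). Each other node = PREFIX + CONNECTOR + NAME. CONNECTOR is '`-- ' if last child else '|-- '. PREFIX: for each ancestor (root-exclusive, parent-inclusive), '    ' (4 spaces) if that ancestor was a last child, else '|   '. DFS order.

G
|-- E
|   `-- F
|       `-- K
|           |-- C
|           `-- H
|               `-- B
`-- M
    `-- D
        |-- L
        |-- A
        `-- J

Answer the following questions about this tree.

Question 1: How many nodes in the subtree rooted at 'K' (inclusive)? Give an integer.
Answer: 4

Derivation:
Subtree rooted at K contains: B, C, H, K
Count = 4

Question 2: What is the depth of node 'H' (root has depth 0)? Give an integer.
Path from root to H: G -> E -> F -> K -> H
Depth = number of edges = 4

Answer: 4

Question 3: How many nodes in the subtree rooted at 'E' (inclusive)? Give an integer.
Subtree rooted at E contains: B, C, E, F, H, K
Count = 6

Answer: 6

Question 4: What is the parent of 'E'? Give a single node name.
Scan adjacency: E appears as child of G

Answer: G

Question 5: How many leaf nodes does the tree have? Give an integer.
Answer: 5

Derivation:
Leaves (nodes with no children): A, B, C, J, L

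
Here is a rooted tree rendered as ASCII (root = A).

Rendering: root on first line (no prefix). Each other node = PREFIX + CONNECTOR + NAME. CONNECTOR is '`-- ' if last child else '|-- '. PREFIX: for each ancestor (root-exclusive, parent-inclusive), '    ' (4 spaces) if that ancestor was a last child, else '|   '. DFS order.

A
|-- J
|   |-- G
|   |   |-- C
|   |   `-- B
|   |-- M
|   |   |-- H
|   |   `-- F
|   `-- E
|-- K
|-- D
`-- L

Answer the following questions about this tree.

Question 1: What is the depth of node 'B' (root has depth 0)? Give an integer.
Answer: 3

Derivation:
Path from root to B: A -> J -> G -> B
Depth = number of edges = 3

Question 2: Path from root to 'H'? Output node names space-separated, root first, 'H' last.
Answer: A J M H

Derivation:
Walk down from root: A -> J -> M -> H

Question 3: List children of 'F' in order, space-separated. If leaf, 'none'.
Node F's children (from adjacency): (leaf)

Answer: none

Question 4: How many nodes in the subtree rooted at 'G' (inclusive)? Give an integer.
Subtree rooted at G contains: B, C, G
Count = 3

Answer: 3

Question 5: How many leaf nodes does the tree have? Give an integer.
Leaves (nodes with no children): B, C, D, E, F, H, K, L

Answer: 8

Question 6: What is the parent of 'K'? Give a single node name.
Answer: A

Derivation:
Scan adjacency: K appears as child of A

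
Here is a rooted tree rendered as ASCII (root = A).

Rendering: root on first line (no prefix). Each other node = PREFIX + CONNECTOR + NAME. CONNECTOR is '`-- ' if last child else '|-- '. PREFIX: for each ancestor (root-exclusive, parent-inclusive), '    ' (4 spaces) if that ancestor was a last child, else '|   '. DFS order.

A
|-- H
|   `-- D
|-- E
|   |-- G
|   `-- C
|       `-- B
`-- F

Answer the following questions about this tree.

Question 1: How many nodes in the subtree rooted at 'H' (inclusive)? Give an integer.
Answer: 2

Derivation:
Subtree rooted at H contains: D, H
Count = 2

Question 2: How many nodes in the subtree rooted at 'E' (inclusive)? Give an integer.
Answer: 4

Derivation:
Subtree rooted at E contains: B, C, E, G
Count = 4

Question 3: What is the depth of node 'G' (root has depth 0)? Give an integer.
Answer: 2

Derivation:
Path from root to G: A -> E -> G
Depth = number of edges = 2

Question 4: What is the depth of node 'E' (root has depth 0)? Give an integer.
Answer: 1

Derivation:
Path from root to E: A -> E
Depth = number of edges = 1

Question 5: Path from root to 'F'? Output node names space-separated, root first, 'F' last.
Answer: A F

Derivation:
Walk down from root: A -> F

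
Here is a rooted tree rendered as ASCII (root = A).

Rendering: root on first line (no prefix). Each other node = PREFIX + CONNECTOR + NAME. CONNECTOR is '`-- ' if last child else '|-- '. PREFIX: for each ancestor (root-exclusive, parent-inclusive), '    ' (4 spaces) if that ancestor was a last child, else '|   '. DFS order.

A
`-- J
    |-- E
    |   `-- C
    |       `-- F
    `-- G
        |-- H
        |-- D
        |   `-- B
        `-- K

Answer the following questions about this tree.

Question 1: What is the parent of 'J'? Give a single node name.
Scan adjacency: J appears as child of A

Answer: A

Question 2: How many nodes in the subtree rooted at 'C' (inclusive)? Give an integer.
Subtree rooted at C contains: C, F
Count = 2

Answer: 2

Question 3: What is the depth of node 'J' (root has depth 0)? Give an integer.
Answer: 1

Derivation:
Path from root to J: A -> J
Depth = number of edges = 1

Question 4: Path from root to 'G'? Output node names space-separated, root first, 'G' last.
Answer: A J G

Derivation:
Walk down from root: A -> J -> G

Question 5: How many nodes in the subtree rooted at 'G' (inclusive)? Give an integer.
Answer: 5

Derivation:
Subtree rooted at G contains: B, D, G, H, K
Count = 5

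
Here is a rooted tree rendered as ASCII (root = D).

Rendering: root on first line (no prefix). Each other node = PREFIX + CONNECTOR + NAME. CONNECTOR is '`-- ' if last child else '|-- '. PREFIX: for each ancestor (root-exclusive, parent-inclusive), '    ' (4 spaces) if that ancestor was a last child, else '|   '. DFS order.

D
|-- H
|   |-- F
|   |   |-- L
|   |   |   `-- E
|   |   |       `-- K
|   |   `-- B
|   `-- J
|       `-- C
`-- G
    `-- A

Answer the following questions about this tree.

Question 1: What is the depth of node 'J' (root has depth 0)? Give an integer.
Answer: 2

Derivation:
Path from root to J: D -> H -> J
Depth = number of edges = 2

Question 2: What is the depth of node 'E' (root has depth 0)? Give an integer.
Path from root to E: D -> H -> F -> L -> E
Depth = number of edges = 4

Answer: 4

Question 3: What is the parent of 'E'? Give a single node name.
Answer: L

Derivation:
Scan adjacency: E appears as child of L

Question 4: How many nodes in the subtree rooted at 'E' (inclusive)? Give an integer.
Subtree rooted at E contains: E, K
Count = 2

Answer: 2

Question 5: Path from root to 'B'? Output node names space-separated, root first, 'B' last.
Walk down from root: D -> H -> F -> B

Answer: D H F B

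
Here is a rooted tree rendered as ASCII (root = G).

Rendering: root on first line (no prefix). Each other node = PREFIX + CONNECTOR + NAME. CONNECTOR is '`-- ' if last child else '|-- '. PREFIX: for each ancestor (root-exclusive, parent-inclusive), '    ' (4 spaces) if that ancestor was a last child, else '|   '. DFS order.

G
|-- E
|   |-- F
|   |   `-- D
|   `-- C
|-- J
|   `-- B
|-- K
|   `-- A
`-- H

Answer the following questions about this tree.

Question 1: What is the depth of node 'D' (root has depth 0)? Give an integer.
Answer: 3

Derivation:
Path from root to D: G -> E -> F -> D
Depth = number of edges = 3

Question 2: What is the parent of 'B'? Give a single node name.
Scan adjacency: B appears as child of J

Answer: J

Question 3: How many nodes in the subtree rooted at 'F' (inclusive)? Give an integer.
Subtree rooted at F contains: D, F
Count = 2

Answer: 2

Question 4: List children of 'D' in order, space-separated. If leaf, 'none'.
Node D's children (from adjacency): (leaf)

Answer: none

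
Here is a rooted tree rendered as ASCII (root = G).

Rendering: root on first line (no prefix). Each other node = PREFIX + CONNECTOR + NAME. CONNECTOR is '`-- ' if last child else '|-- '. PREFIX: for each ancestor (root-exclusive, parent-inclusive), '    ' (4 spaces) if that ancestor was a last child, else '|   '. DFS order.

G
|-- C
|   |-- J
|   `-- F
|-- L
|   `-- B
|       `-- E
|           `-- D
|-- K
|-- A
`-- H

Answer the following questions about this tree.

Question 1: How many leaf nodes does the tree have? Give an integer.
Answer: 6

Derivation:
Leaves (nodes with no children): A, D, F, H, J, K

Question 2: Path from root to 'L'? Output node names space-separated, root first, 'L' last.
Walk down from root: G -> L

Answer: G L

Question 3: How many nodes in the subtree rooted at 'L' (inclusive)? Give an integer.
Answer: 4

Derivation:
Subtree rooted at L contains: B, D, E, L
Count = 4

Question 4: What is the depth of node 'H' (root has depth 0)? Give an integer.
Answer: 1

Derivation:
Path from root to H: G -> H
Depth = number of edges = 1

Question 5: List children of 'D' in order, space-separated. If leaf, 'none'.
Answer: none

Derivation:
Node D's children (from adjacency): (leaf)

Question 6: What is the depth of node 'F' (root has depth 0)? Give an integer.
Answer: 2

Derivation:
Path from root to F: G -> C -> F
Depth = number of edges = 2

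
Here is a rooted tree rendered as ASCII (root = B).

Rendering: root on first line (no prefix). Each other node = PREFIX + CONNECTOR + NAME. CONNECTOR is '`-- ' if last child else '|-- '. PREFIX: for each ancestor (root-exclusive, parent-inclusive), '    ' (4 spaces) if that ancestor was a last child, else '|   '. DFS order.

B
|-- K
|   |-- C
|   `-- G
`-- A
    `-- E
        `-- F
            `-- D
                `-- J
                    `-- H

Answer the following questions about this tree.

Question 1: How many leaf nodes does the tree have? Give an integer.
Answer: 3

Derivation:
Leaves (nodes with no children): C, G, H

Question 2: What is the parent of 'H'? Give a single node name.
Answer: J

Derivation:
Scan adjacency: H appears as child of J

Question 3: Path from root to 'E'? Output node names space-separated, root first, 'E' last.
Answer: B A E

Derivation:
Walk down from root: B -> A -> E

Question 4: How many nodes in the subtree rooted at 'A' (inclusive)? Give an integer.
Subtree rooted at A contains: A, D, E, F, H, J
Count = 6

Answer: 6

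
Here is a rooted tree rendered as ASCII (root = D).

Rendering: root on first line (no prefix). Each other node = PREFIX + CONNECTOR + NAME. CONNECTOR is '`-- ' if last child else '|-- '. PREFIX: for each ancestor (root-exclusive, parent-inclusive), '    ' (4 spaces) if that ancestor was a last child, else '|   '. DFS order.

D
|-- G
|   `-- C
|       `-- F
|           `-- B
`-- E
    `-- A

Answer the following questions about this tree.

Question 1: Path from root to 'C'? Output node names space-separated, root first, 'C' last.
Answer: D G C

Derivation:
Walk down from root: D -> G -> C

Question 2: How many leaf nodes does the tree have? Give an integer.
Answer: 2

Derivation:
Leaves (nodes with no children): A, B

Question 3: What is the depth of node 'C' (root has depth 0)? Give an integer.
Path from root to C: D -> G -> C
Depth = number of edges = 2

Answer: 2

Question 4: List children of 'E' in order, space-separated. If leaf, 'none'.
Answer: A

Derivation:
Node E's children (from adjacency): A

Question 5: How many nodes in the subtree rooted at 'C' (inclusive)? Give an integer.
Answer: 3

Derivation:
Subtree rooted at C contains: B, C, F
Count = 3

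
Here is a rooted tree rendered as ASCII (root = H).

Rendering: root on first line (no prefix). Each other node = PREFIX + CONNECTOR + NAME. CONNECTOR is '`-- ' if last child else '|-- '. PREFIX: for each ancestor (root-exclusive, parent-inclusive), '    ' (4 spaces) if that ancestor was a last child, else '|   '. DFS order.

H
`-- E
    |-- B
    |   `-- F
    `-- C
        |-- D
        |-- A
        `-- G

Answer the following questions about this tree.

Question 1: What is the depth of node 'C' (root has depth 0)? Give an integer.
Answer: 2

Derivation:
Path from root to C: H -> E -> C
Depth = number of edges = 2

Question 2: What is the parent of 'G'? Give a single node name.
Answer: C

Derivation:
Scan adjacency: G appears as child of C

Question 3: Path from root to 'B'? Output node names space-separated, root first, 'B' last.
Walk down from root: H -> E -> B

Answer: H E B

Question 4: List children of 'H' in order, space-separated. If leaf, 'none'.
Answer: E

Derivation:
Node H's children (from adjacency): E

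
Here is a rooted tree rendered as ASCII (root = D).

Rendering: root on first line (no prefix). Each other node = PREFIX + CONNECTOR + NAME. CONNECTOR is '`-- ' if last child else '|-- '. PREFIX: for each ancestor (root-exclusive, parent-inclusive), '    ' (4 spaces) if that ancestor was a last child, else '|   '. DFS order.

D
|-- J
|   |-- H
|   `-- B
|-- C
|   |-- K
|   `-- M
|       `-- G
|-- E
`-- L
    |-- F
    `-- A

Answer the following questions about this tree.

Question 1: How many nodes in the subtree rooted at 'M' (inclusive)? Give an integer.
Subtree rooted at M contains: G, M
Count = 2

Answer: 2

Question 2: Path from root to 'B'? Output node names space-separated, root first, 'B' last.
Answer: D J B

Derivation:
Walk down from root: D -> J -> B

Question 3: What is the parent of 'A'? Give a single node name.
Scan adjacency: A appears as child of L

Answer: L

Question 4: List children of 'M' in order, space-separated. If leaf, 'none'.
Node M's children (from adjacency): G

Answer: G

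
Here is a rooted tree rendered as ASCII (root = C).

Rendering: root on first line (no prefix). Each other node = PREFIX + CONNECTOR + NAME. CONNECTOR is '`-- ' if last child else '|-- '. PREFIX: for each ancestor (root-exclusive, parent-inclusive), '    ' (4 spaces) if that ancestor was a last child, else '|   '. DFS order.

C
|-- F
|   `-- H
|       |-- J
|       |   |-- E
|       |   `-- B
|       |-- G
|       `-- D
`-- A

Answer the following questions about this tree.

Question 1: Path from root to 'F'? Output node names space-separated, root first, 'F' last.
Answer: C F

Derivation:
Walk down from root: C -> F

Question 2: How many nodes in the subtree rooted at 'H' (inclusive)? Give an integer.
Answer: 6

Derivation:
Subtree rooted at H contains: B, D, E, G, H, J
Count = 6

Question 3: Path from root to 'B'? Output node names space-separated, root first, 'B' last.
Answer: C F H J B

Derivation:
Walk down from root: C -> F -> H -> J -> B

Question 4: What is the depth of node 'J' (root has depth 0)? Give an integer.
Answer: 3

Derivation:
Path from root to J: C -> F -> H -> J
Depth = number of edges = 3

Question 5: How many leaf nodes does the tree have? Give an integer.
Leaves (nodes with no children): A, B, D, E, G

Answer: 5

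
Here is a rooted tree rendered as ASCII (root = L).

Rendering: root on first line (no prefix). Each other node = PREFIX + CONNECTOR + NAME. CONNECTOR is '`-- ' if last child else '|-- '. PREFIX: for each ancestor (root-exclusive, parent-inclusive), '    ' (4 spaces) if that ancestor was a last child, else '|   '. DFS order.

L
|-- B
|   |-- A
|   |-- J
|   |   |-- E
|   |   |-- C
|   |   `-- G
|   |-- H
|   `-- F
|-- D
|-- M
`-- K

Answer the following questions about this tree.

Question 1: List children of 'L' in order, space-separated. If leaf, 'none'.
Answer: B D M K

Derivation:
Node L's children (from adjacency): B, D, M, K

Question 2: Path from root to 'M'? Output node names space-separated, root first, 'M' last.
Answer: L M

Derivation:
Walk down from root: L -> M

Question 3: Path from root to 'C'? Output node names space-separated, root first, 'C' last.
Answer: L B J C

Derivation:
Walk down from root: L -> B -> J -> C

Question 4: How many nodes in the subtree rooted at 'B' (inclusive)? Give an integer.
Answer: 8

Derivation:
Subtree rooted at B contains: A, B, C, E, F, G, H, J
Count = 8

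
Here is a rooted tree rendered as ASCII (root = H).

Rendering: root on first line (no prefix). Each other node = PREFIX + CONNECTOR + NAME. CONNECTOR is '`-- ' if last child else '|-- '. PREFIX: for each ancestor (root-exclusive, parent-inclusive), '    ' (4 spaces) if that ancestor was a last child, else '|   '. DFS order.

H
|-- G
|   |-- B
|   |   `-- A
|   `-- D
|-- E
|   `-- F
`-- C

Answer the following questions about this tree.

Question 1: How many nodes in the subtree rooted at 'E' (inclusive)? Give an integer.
Answer: 2

Derivation:
Subtree rooted at E contains: E, F
Count = 2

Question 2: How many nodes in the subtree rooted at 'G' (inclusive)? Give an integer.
Answer: 4

Derivation:
Subtree rooted at G contains: A, B, D, G
Count = 4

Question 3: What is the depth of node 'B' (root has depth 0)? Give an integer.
Path from root to B: H -> G -> B
Depth = number of edges = 2

Answer: 2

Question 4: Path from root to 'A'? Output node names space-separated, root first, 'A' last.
Answer: H G B A

Derivation:
Walk down from root: H -> G -> B -> A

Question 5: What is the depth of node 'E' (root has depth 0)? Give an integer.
Path from root to E: H -> E
Depth = number of edges = 1

Answer: 1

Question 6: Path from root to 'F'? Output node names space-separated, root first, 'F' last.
Answer: H E F

Derivation:
Walk down from root: H -> E -> F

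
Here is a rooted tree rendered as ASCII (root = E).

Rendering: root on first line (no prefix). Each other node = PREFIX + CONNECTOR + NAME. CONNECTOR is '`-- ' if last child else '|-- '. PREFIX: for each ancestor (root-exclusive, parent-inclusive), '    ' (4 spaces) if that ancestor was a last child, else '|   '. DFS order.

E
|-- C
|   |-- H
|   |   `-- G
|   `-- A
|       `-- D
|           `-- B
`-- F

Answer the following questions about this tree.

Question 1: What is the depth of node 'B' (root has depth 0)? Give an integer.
Answer: 4

Derivation:
Path from root to B: E -> C -> A -> D -> B
Depth = number of edges = 4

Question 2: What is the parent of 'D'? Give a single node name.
Scan adjacency: D appears as child of A

Answer: A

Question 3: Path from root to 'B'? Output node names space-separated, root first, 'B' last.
Answer: E C A D B

Derivation:
Walk down from root: E -> C -> A -> D -> B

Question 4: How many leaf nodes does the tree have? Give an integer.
Answer: 3

Derivation:
Leaves (nodes with no children): B, F, G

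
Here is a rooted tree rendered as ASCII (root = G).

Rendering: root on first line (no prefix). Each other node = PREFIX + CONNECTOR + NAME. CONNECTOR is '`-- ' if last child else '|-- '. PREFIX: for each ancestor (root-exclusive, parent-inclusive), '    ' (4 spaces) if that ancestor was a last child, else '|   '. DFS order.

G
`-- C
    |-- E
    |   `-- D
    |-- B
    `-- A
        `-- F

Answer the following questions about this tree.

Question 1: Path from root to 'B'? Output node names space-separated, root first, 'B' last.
Walk down from root: G -> C -> B

Answer: G C B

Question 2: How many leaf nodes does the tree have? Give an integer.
Answer: 3

Derivation:
Leaves (nodes with no children): B, D, F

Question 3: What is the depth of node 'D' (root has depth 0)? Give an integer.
Path from root to D: G -> C -> E -> D
Depth = number of edges = 3

Answer: 3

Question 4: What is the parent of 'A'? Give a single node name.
Answer: C

Derivation:
Scan adjacency: A appears as child of C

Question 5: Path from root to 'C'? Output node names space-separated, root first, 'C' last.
Answer: G C

Derivation:
Walk down from root: G -> C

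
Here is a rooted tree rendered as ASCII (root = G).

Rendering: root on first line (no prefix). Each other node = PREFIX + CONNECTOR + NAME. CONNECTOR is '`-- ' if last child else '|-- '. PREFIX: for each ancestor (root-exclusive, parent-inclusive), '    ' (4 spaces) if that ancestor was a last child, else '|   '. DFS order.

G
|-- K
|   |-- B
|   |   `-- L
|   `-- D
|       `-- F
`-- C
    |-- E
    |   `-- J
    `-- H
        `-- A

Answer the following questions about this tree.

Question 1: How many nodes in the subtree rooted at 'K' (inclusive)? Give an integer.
Subtree rooted at K contains: B, D, F, K, L
Count = 5

Answer: 5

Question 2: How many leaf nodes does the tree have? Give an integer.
Answer: 4

Derivation:
Leaves (nodes with no children): A, F, J, L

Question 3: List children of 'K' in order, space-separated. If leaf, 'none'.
Answer: B D

Derivation:
Node K's children (from adjacency): B, D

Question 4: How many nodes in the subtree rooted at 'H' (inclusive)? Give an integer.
Subtree rooted at H contains: A, H
Count = 2

Answer: 2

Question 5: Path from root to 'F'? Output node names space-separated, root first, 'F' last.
Walk down from root: G -> K -> D -> F

Answer: G K D F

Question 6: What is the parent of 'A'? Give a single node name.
Scan adjacency: A appears as child of H

Answer: H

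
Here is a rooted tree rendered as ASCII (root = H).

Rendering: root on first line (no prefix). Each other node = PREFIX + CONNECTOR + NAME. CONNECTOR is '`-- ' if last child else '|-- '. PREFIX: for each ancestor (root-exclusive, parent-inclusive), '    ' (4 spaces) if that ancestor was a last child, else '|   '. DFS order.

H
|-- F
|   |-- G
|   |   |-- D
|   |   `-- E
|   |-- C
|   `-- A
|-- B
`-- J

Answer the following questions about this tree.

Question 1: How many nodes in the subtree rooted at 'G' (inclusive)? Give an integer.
Subtree rooted at G contains: D, E, G
Count = 3

Answer: 3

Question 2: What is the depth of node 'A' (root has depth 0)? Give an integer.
Answer: 2

Derivation:
Path from root to A: H -> F -> A
Depth = number of edges = 2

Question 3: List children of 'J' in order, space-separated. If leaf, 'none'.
Answer: none

Derivation:
Node J's children (from adjacency): (leaf)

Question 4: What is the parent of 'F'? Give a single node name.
Scan adjacency: F appears as child of H

Answer: H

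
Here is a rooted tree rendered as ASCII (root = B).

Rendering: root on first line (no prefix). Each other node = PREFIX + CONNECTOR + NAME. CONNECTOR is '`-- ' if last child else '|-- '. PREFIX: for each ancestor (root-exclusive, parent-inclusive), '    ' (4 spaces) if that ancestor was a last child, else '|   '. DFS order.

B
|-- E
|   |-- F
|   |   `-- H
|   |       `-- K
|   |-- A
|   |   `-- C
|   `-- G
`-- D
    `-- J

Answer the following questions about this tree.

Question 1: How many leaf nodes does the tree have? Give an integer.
Leaves (nodes with no children): C, G, J, K

Answer: 4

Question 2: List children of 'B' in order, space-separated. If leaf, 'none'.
Answer: E D

Derivation:
Node B's children (from adjacency): E, D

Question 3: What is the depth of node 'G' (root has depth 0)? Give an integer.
Answer: 2

Derivation:
Path from root to G: B -> E -> G
Depth = number of edges = 2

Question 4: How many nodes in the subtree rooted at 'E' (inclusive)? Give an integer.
Subtree rooted at E contains: A, C, E, F, G, H, K
Count = 7

Answer: 7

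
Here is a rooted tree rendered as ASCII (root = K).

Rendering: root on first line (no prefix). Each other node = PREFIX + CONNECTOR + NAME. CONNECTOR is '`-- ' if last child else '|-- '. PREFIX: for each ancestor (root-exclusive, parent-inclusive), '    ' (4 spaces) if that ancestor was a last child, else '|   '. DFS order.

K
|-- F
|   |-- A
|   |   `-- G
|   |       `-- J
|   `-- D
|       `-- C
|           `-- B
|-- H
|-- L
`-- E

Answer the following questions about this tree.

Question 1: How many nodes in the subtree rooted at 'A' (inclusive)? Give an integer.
Subtree rooted at A contains: A, G, J
Count = 3

Answer: 3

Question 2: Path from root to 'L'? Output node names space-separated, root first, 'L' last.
Answer: K L

Derivation:
Walk down from root: K -> L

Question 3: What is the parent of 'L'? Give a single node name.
Scan adjacency: L appears as child of K

Answer: K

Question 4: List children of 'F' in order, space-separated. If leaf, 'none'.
Answer: A D

Derivation:
Node F's children (from adjacency): A, D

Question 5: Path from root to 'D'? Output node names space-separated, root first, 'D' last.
Answer: K F D

Derivation:
Walk down from root: K -> F -> D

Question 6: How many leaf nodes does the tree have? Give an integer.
Answer: 5

Derivation:
Leaves (nodes with no children): B, E, H, J, L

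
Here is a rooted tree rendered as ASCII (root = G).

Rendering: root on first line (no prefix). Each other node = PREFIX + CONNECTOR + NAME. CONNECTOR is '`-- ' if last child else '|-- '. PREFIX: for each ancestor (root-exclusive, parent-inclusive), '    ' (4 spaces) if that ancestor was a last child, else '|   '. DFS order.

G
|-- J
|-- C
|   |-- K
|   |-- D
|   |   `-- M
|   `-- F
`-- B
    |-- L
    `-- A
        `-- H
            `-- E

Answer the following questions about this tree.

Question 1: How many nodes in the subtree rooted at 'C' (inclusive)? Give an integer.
Answer: 5

Derivation:
Subtree rooted at C contains: C, D, F, K, M
Count = 5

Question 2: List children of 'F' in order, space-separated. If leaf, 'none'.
Answer: none

Derivation:
Node F's children (from adjacency): (leaf)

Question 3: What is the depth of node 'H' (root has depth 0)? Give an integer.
Path from root to H: G -> B -> A -> H
Depth = number of edges = 3

Answer: 3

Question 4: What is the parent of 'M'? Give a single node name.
Scan adjacency: M appears as child of D

Answer: D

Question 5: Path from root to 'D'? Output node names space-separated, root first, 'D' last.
Answer: G C D

Derivation:
Walk down from root: G -> C -> D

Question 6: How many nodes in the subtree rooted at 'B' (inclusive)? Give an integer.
Answer: 5

Derivation:
Subtree rooted at B contains: A, B, E, H, L
Count = 5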